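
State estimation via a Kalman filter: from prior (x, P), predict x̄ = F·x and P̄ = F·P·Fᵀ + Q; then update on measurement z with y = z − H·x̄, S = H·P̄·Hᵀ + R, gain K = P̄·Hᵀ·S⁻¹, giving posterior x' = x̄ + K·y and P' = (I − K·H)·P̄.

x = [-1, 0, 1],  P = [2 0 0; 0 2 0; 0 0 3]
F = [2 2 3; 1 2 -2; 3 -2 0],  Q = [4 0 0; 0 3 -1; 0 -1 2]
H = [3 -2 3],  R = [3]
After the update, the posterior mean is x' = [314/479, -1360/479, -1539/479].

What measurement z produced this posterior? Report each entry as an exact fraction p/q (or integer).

z = [-2]

x̄ = F·x = [1, -3, -3]
P̄ = F·P·Fᵀ + Q = [47 -6 4; -6 25 -3; 4 -3 28]
S = H·P̄·Hᵀ + R = [958]
K = P̄·Hᵀ·S⁻¹ = [165/958; -77/958; 51/479]
x' − x̄ = [-165/479, 77/479, -102/479] = K·y
y = (KᵀK)⁻¹·Kᵀ·(x' − x̄) = [-2]
z = y + H·x̄ = [-2] + [0] = [-2]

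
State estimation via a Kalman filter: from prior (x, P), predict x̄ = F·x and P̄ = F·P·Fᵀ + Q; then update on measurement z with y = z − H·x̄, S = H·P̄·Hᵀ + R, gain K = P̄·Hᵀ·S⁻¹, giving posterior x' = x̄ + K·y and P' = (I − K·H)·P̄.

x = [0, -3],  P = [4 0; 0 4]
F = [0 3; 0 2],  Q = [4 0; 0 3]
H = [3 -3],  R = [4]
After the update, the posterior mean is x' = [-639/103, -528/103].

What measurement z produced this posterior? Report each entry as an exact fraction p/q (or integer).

z = [-3]

x̄ = F·x = [-9, -6]
P̄ = F·P·Fᵀ + Q = [40 24; 24 19]
S = H·P̄·Hᵀ + R = [103]
K = P̄·Hᵀ·S⁻¹ = [48/103; 15/103]
x' − x̄ = [288/103, 90/103] = K·y
y = (KᵀK)⁻¹·Kᵀ·(x' − x̄) = [6]
z = y + H·x̄ = [6] + [-9] = [-3]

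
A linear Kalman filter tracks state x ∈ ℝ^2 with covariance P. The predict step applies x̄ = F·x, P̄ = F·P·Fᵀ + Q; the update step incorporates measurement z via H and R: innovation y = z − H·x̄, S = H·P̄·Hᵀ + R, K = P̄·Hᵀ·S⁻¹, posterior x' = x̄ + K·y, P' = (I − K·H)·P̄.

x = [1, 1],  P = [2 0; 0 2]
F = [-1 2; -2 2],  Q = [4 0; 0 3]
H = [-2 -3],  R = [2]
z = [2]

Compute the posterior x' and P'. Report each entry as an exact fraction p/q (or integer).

x' = [117/373, -324/373]
P' = [1126/373 -708/373; -708/373 526/373]

x̄ = F·x = [1, 0]
P̄ = F·P·Fᵀ + Q = [14 12; 12 19]
y = z − H·x̄ = [4]
S = H·P̄·Hᵀ + R = [373]
K = P̄·Hᵀ·S⁻¹ = [-64/373; -81/373]
x' = x̄ + K·y = [117/373, -324/373]
P' = (I − K·H)·P̄ = [1126/373 -708/373; -708/373 526/373]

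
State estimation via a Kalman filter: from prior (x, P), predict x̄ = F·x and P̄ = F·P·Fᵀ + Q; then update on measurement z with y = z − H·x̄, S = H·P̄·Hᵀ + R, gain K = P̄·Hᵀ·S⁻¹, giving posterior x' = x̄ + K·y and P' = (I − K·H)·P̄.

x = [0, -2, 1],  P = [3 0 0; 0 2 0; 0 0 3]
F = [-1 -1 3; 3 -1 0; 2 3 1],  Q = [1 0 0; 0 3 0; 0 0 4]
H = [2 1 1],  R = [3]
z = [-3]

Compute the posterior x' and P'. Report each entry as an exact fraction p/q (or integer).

x̄ = F·x = [5, 2, -5]
P̄ = F·P·Fᵀ + Q = [33 -7 -3; -7 32 12; -3 12 37]
y = z − H·x̄ = [-10]
S = H·P̄·Hᵀ + R = [188]
K = P̄·Hᵀ·S⁻¹ = [14/47; 15/94; 43/188]
x' = x̄ + K·y = [95/47, 19/47, -685/94]
P' = (I − K·H)·P̄ = [767/47 -749/47 -743/47; -749/47 1279/47 483/94; -743/47 483/94 5107/188]

x' = [95/47, 19/47, -685/94]
P' = [767/47 -749/47 -743/47; -749/47 1279/47 483/94; -743/47 483/94 5107/188]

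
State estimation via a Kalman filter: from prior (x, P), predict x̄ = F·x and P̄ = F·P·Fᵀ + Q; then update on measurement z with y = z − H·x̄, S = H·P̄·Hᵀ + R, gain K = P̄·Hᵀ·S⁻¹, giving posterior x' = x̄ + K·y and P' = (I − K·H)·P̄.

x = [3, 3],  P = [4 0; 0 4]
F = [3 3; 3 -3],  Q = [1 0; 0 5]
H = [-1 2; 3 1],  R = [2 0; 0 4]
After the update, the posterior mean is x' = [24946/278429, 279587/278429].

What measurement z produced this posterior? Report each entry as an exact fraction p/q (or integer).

z = [2, 1]

x̄ = F·x = [18, 0]
P̄ = F·P·Fᵀ + Q = [73 0; 0 77]
S = H·P̄·Hᵀ + R = [383 -65; -65 738]
K = P̄·Hᵀ·S⁻¹ = [-39639/278429 79132/278429; 118657/278429 39501/278429]
x' − x̄ = [-4986776/278429, 279587/278429] = K·y
y = (KᵀK)⁻¹·Kᵀ·(x' − x̄) = [20, -53]
z = y + H·x̄ = [20, -53] + [-18, 54] = [2, 1]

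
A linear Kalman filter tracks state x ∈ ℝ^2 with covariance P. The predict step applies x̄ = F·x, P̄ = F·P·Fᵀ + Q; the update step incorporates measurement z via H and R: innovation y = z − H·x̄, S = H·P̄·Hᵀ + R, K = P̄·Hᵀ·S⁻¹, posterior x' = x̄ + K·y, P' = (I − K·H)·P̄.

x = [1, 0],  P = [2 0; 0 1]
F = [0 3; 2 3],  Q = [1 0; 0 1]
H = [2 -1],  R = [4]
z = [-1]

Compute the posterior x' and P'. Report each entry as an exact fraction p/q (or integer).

x̄ = F·x = [0, 2]
P̄ = F·P·Fᵀ + Q = [10 9; 9 18]
y = z − H·x̄ = [1]
S = H·P̄·Hᵀ + R = [26]
K = P̄·Hᵀ·S⁻¹ = [11/26; 0]
x' = x̄ + K·y = [11/26, 2]
P' = (I − K·H)·P̄ = [139/26 9; 9 18]

x' = [11/26, 2]
P' = [139/26 9; 9 18]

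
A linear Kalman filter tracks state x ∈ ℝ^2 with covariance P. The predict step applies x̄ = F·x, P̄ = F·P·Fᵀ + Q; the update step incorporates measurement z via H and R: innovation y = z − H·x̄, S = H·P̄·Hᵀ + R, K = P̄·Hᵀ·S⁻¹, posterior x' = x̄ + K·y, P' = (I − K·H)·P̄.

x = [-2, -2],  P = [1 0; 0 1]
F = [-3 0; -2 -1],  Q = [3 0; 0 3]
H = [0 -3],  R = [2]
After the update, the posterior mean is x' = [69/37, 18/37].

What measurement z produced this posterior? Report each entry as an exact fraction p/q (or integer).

x̄ = F·x = [6, 6]
P̄ = F·P·Fᵀ + Q = [12 6; 6 8]
S = H·P̄·Hᵀ + R = [74]
K = P̄·Hᵀ·S⁻¹ = [-9/37; -12/37]
x' − x̄ = [-153/37, -204/37] = K·y
y = (KᵀK)⁻¹·Kᵀ·(x' − x̄) = [17]
z = y + H·x̄ = [17] + [-18] = [-1]

z = [-1]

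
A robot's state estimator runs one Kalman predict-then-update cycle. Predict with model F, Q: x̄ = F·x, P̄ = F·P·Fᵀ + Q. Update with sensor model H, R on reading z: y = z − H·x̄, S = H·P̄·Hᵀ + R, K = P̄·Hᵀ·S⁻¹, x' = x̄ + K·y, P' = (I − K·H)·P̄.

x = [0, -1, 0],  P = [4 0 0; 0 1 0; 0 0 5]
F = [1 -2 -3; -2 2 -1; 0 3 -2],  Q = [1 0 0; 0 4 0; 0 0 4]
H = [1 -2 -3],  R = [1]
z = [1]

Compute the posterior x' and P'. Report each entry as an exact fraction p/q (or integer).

x̄ = F·x = [2, -2, -3]
P̄ = F·P·Fᵀ + Q = [54 3 24; 3 29 16; 24 16 33]
y = z − H·x̄ = [-14]
S = H·P̄·Hᵀ + R = [504]
K = P̄·Hᵀ·S⁻¹ = [-1/21; -103/504; -107/504]
x' = x̄ + K·y = [8/3, 31/36, -1/36]
P' = (I − K·H)·P̄ = [370/7 -40/21 397/21; -40/21 4007/504 -2957/504; 397/21 -2957/504 5183/504]

x' = [8/3, 31/36, -1/36]
P' = [370/7 -40/21 397/21; -40/21 4007/504 -2957/504; 397/21 -2957/504 5183/504]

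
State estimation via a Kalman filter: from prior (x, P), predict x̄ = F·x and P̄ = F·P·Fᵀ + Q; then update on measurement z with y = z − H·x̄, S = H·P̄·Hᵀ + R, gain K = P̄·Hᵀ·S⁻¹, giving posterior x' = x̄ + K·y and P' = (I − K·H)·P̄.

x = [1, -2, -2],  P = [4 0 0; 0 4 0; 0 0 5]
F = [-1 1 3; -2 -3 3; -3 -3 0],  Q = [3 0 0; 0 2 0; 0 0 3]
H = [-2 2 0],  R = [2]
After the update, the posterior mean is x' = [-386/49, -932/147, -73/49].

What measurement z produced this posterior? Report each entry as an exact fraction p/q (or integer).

z = [3]

x̄ = F·x = [-9, -2, 3]
P̄ = F·P·Fᵀ + Q = [56 41 0; 41 99 60; 0 60 75]
S = H·P̄·Hᵀ + R = [294]
K = P̄·Hᵀ·S⁻¹ = [-5/49; 58/147; 20/49]
x' − x̄ = [55/49, -638/147, -220/49] = K·y
y = (KᵀK)⁻¹·Kᵀ·(x' − x̄) = [-11]
z = y + H·x̄ = [-11] + [14] = [3]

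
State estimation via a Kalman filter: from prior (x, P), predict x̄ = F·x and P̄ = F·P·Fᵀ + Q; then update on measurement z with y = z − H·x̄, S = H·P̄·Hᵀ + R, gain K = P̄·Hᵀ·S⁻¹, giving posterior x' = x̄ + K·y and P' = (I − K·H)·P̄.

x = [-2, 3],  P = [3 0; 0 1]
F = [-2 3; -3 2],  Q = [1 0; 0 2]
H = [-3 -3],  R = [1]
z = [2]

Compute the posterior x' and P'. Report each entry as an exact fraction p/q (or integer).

x' = [719/464, -2031/928]
P' = [343/232 -663/464; -663/464 1383/928]

x̄ = F·x = [13, 12]
P̄ = F·P·Fᵀ + Q = [22 24; 24 33]
y = z − H·x̄ = [77]
S = H·P̄·Hᵀ + R = [928]
K = P̄·Hᵀ·S⁻¹ = [-69/464; -171/928]
x' = x̄ + K·y = [719/464, -2031/928]
P' = (I − K·H)·P̄ = [343/232 -663/464; -663/464 1383/928]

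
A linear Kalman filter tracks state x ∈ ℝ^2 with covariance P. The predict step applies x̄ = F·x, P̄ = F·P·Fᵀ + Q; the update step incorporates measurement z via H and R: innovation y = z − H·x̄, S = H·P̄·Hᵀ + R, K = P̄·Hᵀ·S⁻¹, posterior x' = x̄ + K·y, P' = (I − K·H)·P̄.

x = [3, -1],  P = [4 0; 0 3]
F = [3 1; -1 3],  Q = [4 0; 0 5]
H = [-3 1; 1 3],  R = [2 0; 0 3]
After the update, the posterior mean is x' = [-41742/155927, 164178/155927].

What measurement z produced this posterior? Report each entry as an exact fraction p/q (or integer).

x̄ = F·x = [8, -6]
P̄ = F·P·Fᵀ + Q = [43 -3; -3 36]
S = H·P̄·Hᵀ + R = [443 3; 3 352]
K = P̄·Hᵀ·S⁻¹ = [-46566/155927 15458/155927; 15525/155927 46380/155927]
x' − x̄ = [-1289158/155927, 1099740/155927] = K·y
y = (KᵀK)⁻¹·Kᵀ·(x' − x̄) = [32, 13]
z = y + H·x̄ = [32, 13] + [-30, -10] = [2, 3]

z = [2, 3]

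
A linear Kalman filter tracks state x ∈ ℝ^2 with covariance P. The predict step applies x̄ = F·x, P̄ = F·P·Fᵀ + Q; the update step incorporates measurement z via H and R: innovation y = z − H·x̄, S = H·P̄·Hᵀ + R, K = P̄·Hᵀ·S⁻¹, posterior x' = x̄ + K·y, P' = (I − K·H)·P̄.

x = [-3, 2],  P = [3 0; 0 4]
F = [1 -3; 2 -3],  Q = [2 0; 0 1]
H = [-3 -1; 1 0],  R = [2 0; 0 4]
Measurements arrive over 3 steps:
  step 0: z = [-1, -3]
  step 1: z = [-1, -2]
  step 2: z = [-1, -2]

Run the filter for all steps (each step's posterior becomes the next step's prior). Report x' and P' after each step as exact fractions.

step 0: x' = [409/1005, -254/335], P' = [436/1005 -868/1005; -868/1005 1078/335]
step 1: x' = [363/16706, 78180/108589], P' = [7642/25059 -11536/25059; -11536/25059 636838/325767]
step 2: x' = [12803489/257616339, 140492659/257616339], P' = [78260644/257616339 -117075388/257616339; -117075388/257616339 495968614/257616339]

step 0: x̄ = F·x = [-9, -12]
step 0: P̄ = F·P·Fᵀ + Q = [41 42; 42 49]
step 0: y = z − H·x̄ = [-40, 6]
step 0: S = H·P̄·Hᵀ + R = [672 -165; -165 45]
step 0: K = P̄·Hᵀ·S⁻¹ = [-44/201 109/1005; -21/67 -217/1005]
step 0: x' = x̄ + K·y = [409/1005, -254/335]
step 0: P' = (I − K·H)·P̄ = [436/1005 -868/1005; -868/1005 1078/335]
step 1: x̄ = F·x = [539/201, 3104/1005]
step 1: P̄ = F·P·Fᵀ + Q = [7352/201 7558/201; 7558/201 42271/1005]
step 1: y = z − H·x̄ = [152/15, -941/201]
step 1: S = H·P̄·Hᵀ + R = [8983/15 -442/3; -442/3 8156/201]
step 1: K = P̄·Hᵀ·S⁻¹ = [-5695/25059 3821/50118; -93467/325767 -2884/25059]
step 1: x' = x̄ + K·y = [363/16706, 78180/108589]
step 1: P' = (I − K·H)·P̄ = [7642/25059 -11536/25059; -11536/25059 636838/325767]
step 2: x̄ = F·x = [-464361/217178, -229821/108589]
step 2: P̄ = F·P·Fᵀ + Q = [7382230/325767 7279946/325767; 7279946/325767 8254309/325767]
step 2: y = z − H·x̄ = [-2069903/217178, 30005/217178]
step 2: S = H·P̄·Hᵀ + R = [119025589/325767 -29426636/325767; -29426636/325767 8685298/325767]
step 2: K = P̄·Hᵀ·S⁻¹ = [-58853272/257616339 19565161/257616339; -72371225/257616339 -29268847/257616339]
step 2: x' = x̄ + K·y = [12803489/257616339, 140492659/257616339]
step 2: P' = (I − K·H)·P̄ = [78260644/257616339 -117075388/257616339; -117075388/257616339 495968614/257616339]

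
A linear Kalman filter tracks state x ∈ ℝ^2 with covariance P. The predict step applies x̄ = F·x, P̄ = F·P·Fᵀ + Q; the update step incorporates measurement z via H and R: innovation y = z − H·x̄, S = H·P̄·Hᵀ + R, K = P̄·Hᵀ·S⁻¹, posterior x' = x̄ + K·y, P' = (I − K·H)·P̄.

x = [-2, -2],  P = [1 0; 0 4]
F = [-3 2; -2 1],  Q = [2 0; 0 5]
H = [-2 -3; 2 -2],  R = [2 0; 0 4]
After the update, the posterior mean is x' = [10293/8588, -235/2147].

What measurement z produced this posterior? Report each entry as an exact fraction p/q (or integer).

z = [-2, 3]

x̄ = F·x = [2, 2]
P̄ = F·P·Fᵀ + Q = [27 14; 14 13]
S = H·P̄·Hᵀ + R = [395 -58; -58 52]
K = P̄·Hᵀ·S⁻¹ = [-871/4294 2351/8588; -421/2147 -387/2147]
x' − x̄ = [-6883/8588, -4529/2147] = K·y
y = (KᵀK)⁻¹·Kᵀ·(x' − x̄) = [8, 3]
z = y + H·x̄ = [8, 3] + [-10, 0] = [-2, 3]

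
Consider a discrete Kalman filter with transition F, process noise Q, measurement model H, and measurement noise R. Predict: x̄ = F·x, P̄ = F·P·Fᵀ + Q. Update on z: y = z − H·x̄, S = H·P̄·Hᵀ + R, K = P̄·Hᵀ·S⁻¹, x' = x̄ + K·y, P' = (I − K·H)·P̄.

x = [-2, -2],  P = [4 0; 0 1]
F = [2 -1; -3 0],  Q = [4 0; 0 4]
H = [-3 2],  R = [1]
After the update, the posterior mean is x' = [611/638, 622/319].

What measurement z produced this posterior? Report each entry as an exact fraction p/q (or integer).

x̄ = F·x = [-2, 6]
P̄ = F·P·Fᵀ + Q = [21 -24; -24 40]
S = H·P̄·Hᵀ + R = [638]
K = P̄·Hᵀ·S⁻¹ = [-111/638; 76/319]
x' − x̄ = [1887/638, -1292/319] = K·y
y = (KᵀK)⁻¹·Kᵀ·(x' − x̄) = [-17]
z = y + H·x̄ = [-17] + [18] = [1]

z = [1]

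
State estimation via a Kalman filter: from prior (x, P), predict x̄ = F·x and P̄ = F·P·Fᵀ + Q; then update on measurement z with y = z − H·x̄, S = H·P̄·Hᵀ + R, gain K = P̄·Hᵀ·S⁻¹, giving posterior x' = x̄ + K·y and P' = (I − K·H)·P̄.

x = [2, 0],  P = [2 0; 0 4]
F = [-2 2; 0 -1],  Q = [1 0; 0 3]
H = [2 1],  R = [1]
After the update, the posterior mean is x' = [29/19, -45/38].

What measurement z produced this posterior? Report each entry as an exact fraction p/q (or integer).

x̄ = F·x = [-4, 0]
P̄ = F·P·Fᵀ + Q = [25 -8; -8 7]
S = H·P̄·Hᵀ + R = [76]
K = P̄·Hᵀ·S⁻¹ = [21/38; -9/76]
x' − x̄ = [105/19, -45/38] = K·y
y = (KᵀK)⁻¹·Kᵀ·(x' − x̄) = [10]
z = y + H·x̄ = [10] + [-8] = [2]

z = [2]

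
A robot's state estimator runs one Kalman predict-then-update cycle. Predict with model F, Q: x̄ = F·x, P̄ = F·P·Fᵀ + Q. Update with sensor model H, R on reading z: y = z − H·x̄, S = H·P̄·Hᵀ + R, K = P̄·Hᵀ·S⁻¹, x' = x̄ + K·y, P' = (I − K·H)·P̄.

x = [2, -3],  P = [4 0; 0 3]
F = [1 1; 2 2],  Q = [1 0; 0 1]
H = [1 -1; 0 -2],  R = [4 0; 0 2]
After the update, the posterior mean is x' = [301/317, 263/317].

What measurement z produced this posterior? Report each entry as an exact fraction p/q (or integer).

x̄ = F·x = [-1, -2]
P̄ = F·P·Fᵀ + Q = [8 14; 14 29]
S = H·P̄·Hᵀ + R = [13 30; 30 118]
K = P̄·Hᵀ·S⁻¹ = [66/317 -92/317; -15/317 -152/317]
x' − x̄ = [618/317, 897/317] = K·y
y = (KᵀK)⁻¹·Kᵀ·(x' − x̄) = [1, -6]
z = y + H·x̄ = [1, -6] + [1, 4] = [2, -2]

z = [2, -2]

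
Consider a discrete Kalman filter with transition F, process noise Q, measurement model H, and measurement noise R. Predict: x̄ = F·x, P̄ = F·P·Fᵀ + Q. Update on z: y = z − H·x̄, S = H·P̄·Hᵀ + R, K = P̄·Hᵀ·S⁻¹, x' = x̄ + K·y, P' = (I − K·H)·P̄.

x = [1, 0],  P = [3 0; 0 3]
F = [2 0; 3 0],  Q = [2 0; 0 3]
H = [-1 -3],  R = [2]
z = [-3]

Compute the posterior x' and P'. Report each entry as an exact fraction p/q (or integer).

x' = [122/197, 159/197]
P' = [446/197 -126/197; -126/197 78/197]

x̄ = F·x = [2, 3]
P̄ = F·P·Fᵀ + Q = [14 18; 18 30]
y = z − H·x̄ = [8]
S = H·P̄·Hᵀ + R = [394]
K = P̄·Hᵀ·S⁻¹ = [-34/197; -54/197]
x' = x̄ + K·y = [122/197, 159/197]
P' = (I − K·H)·P̄ = [446/197 -126/197; -126/197 78/197]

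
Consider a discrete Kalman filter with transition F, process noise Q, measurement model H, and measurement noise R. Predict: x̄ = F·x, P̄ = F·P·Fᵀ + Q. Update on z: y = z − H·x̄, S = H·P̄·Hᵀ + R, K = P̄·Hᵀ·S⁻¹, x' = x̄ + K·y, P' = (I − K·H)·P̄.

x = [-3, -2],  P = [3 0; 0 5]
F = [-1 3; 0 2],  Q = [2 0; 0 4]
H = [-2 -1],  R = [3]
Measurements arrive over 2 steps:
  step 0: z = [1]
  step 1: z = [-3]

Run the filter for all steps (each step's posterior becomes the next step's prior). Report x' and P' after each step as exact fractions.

step 0: x̄ = F·x = [-3, -4]
step 0: P̄ = F·P·Fᵀ + Q = [50 30; 30 24]
step 0: y = z − H·x̄ = [-9]
step 0: S = H·P̄·Hᵀ + R = [347]
step 0: K = P̄·Hᵀ·S⁻¹ = [-130/347; -84/347]
step 0: x' = x̄ + K·y = [129/347, -632/347]
step 0: P' = (I − K·H)·P̄ = [450/347 -510/347; -510/347 1272/347]
step 1: x̄ = F·x = [-2025/347, -1264/347]
step 1: P̄ = F·P·Fᵀ + Q = [15652/347 8652/347; 8652/347 6476/347]
step 1: y = z − H·x̄ = [-6355/347]
step 1: S = H·P̄·Hᵀ + R = [104733/347]
step 1: K = P̄·Hᵀ·S⁻¹ = [-39956/104733; -23780/104733]
step 1: x' = x̄ + K·y = [120565/104733, 54004/104733]
step 1: P' = (I − K·H)·P̄ = [123340/104733 -126812/104733; -126812/104733 324964/104733]

step 0: x' = [129/347, -632/347], P' = [450/347 -510/347; -510/347 1272/347]
step 1: x' = [120565/104733, 54004/104733], P' = [123340/104733 -126812/104733; -126812/104733 324964/104733]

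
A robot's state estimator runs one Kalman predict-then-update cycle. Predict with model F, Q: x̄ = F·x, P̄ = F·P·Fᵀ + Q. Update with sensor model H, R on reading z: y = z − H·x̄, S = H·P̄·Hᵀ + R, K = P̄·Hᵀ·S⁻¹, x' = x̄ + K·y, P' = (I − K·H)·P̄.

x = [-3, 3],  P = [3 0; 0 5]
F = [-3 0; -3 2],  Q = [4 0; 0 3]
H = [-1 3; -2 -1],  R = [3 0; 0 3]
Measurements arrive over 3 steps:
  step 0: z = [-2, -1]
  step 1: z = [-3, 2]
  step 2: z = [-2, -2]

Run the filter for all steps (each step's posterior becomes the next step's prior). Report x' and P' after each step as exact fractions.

step 0: x' = [30799/42041, -14067/42041], P' = [24909/42041 2706/42041; 2706/42041 12765/42041]
step 1: x' = [-527192/1041661, -53244549/44791423], P' = [588795/1041661 70650/1041661; 70650/1041661 13177251/44791423]
step 2: x' = [10915068568/9137419353, -2885742958/9137419353], P' = [8601301247/15229032255 1029063154/15229032255; 1029063154/15229032255 4475627483/15229032255]

step 0: x̄ = F·x = [9, 15]
step 0: P̄ = F·P·Fᵀ + Q = [31 27; 27 50]
step 0: y = z − H·x̄ = [-38, 32]
step 0: S = H·P̄·Hᵀ + R = [322 -223; -223 285]
step 0: K = P̄·Hᵀ·S⁻¹ = [-5597/42041 -17508/42041; 11863/42041 -6059/42041]
step 0: x' = x̄ + K·y = [30799/42041, -14067/42041]
step 0: P' = (I − K·H)·P̄ = [24909/42041 2706/42041; 2706/42041 12765/42041]
step 1: x̄ = F·x = [-92397/42041, -120531/42041]
step 1: P̄ = F·P·Fᵀ + Q = [392345/42041 207945/42041; 207945/42041 368892/42041]
step 1: y = z − H·x̄ = [143073/42041, -221243/42041]
step 1: S = H·P̄·Hᵀ + R = [2590826/42041 -1361711/42041; -1361711/42041 2896175/42041]
step 1: K = P̄·Hᵀ·S⁻¹ = [-3395/28153 -416080/1041661; 328773/1210579 -6417717/44791423]
step 1: x' = x̄ + K·y = [-527192/1041661, -53244549/44791423]
step 1: P' = (I − K·H)·P̄ = [588795/1041661 70650/1041661; 70650/1041661 13177251/44791423]
step 2: x̄ = F·x = [1581576/1041661, -38481330/44791423]
step 2: P̄ = F·P·Fᵀ + Q = [9465799/1041661 4875255/1041661; 4875255/1041661 378491538/44791423]
step 2: y = z − H·x̄ = [93868912/44791423, 7951360/44791423]
step 2: S = H·P̄·Hᵀ + R = [2690011678/44791423 -1369595725/44791423; -1369595725/44791423 2979527095/44791423]
step 2: K = P̄·Hᵀ·S⁻¹ = [-1102822357/9137419353 -18231665648/45687096765; 2479563859/9137419353 -6533753791/45687096765]
step 2: x' = x̄ + K·y = [10915068568/9137419353, -2885742958/9137419353]
step 2: P' = (I − K·H)·P̄ = [8601301247/15229032255 1029063154/15229032255; 1029063154/15229032255 4475627483/15229032255]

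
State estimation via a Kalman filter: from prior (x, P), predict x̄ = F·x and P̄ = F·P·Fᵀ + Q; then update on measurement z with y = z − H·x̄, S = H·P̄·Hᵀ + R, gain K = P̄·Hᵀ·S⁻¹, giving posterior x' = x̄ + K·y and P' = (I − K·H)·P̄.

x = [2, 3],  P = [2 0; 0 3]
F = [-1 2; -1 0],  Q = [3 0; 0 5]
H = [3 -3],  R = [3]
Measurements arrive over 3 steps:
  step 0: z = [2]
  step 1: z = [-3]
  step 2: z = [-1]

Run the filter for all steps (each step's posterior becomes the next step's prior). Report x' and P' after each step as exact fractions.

step 0: x' = [4/61, -42/61], P' = [362/61 347/61; 347/61 352/61]
step 1: x' = [-7279/5749, -1507/5749], P' = [13678/5749 12781/5749; 12781/5749 13780/5749]
step 2: x' = [51222/61817, 360236/309085], P' = [146858/61817 137497/61817; 137497/61817 741792/309085]

step 0: x̄ = F·x = [4, -2]
step 0: P̄ = F·P·Fᵀ + Q = [17 2; 2 7]
step 0: y = z − H·x̄ = [-16]
step 0: S = H·P̄·Hᵀ + R = [183]
step 0: K = P̄·Hᵀ·S⁻¹ = [15/61; -5/61]
step 0: x' = x̄ + K·y = [4/61, -42/61]
step 0: P' = (I − K·H)·P̄ = [362/61 347/61; 347/61 352/61]
step 1: x̄ = F·x = [-88/61, -4/61]
step 1: P̄ = F·P·Fᵀ + Q = [565/61 -332/61; -332/61 667/61]
step 1: y = z − H·x̄ = [69/61]
step 1: S = H·P̄·Hᵀ + R = [17247/61]
step 1: K = P̄·Hᵀ·S⁻¹ = [897/5749; -999/5749]
step 1: x' = x̄ + K·y = [-7279/5749, -1507/5749]
step 1: P' = (I − K·H)·P̄ = [13678/5749 12781/5749; 12781/5749 13780/5749]
step 2: x̄ = F·x = [4265/5749, 7279/5749]
step 2: P̄ = F·P·Fᵀ + Q = [34921/5749 -11884/5749; -11884/5749 42423/5749]
step 2: y = z − H·x̄ = [3293/5749]
step 2: S = H·P̄·Hᵀ + R = [927255/5749]
step 2: K = P̄·Hᵀ·S⁻¹ = [9361/61817; -54307/309085]
step 2: x' = x̄ + K·y = [51222/61817, 360236/309085]
step 2: P' = (I − K·H)·P̄ = [146858/61817 137497/61817; 137497/61817 741792/309085]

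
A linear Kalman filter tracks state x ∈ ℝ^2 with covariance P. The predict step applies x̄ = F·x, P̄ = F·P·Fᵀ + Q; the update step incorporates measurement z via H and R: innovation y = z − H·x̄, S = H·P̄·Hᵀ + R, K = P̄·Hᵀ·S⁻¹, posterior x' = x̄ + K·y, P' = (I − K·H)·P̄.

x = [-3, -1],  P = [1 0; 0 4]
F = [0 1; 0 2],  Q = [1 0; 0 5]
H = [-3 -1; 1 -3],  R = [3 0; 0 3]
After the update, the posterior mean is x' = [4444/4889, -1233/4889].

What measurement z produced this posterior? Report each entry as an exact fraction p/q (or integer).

z = [-3, 2]

x̄ = F·x = [-1, -2]
P̄ = F·P·Fᵀ + Q = [5 8; 8 21]
S = H·P̄·Hᵀ + R = [117 112; 112 149]
K = P̄·Hᵀ·S⁻¹ = [-1299/4889 353/4889; -545/4889 -1395/4889]
x' − x̄ = [9333/4889, 8545/4889] = K·y
y = (KᵀK)⁻¹·Kᵀ·(x' − x̄) = [-8, -3]
z = y + H·x̄ = [-8, -3] + [5, 5] = [-3, 2]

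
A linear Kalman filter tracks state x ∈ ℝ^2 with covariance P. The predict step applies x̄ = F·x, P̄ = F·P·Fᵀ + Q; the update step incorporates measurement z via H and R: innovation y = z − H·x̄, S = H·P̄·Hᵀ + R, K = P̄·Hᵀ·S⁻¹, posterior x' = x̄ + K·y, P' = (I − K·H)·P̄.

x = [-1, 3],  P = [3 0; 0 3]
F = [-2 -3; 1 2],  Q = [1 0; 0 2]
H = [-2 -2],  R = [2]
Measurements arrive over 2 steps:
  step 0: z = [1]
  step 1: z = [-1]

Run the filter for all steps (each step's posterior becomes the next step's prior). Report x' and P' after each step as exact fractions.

step 0: x̄ = F·x = [-7, 5]
step 0: P̄ = F·P·Fᵀ + Q = [40 -24; -24 17]
step 0: y = z − H·x̄ = [-3]
step 0: S = H·P̄·Hᵀ + R = [38]
step 0: K = P̄·Hᵀ·S⁻¹ = [-16/19; 7/19]
step 0: x' = x̄ + K·y = [-85/19, 74/19]
step 0: P' = (I − K·H)·P̄ = [248/19 -232/19; -232/19 225/19]
step 1: x̄ = F·x = [-52/19, 63/19]
step 1: P̄ = F·P·Fᵀ + Q = [252/19 -222/19; -222/19 258/19]
step 1: y = z − H·x̄ = [3/19]
step 1: S = H·P̄·Hᵀ + R = [302/19]
step 1: K = P̄·Hᵀ·S⁻¹ = [-30/151; -36/151]
step 1: x' = x̄ + K·y = [-418/151, 495/151]
step 1: P' = (I − K·H)·P̄ = [1908/151 -1878/151; -1878/151 1914/151]

step 0: x' = [-85/19, 74/19], P' = [248/19 -232/19; -232/19 225/19]
step 1: x' = [-418/151, 495/151], P' = [1908/151 -1878/151; -1878/151 1914/151]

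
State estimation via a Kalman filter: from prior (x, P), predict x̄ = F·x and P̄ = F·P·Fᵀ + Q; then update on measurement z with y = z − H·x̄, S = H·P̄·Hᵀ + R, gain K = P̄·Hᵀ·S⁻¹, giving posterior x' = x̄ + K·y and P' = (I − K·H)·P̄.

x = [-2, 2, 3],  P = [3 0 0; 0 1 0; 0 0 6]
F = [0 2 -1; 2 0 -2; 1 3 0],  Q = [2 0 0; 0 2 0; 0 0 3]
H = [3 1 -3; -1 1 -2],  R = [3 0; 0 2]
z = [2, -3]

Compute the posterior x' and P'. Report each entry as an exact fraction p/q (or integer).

x' = [829/877, -8783/1754, -1172/877]
P' = [606/877 2439/877 1203/877; 2439/877 20145/877 17811/1754; 1203/877 17811/1754 8319/1754]

x̄ = F·x = [1, -10, 4]
P̄ = F·P·Fᵀ + Q = [12 12 6; 12 38 6; 6 6 15]
y = z − H·x̄ = [21, 16]
S = H·P̄·Hᵀ + R = [212 68; 68 88]
K = P̄·Hᵀ·S⁻¹ = [216/877 -573/1754; 497/1754 -105/1754; 12/877 -1233/3508]
x' = x̄ + K·y = [829/877, -8783/1754, -1172/877]
P' = (I − K·H)·P̄ = [606/877 2439/877 1203/877; 2439/877 20145/877 17811/1754; 1203/877 17811/1754 8319/1754]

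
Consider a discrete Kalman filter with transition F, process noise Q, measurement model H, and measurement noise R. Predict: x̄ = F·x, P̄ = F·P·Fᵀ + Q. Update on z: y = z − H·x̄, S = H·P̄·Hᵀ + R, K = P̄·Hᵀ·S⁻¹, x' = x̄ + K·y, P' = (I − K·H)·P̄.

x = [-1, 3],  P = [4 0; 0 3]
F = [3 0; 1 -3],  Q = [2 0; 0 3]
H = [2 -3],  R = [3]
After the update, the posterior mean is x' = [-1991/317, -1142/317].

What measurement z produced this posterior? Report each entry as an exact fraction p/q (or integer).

x̄ = F·x = [-3, -10]
P̄ = F·P·Fᵀ + Q = [38 12; 12 34]
S = H·P̄·Hᵀ + R = [317]
K = P̄·Hᵀ·S⁻¹ = [40/317; -78/317]
x' − x̄ = [-1040/317, 2028/317] = K·y
y = (KᵀK)⁻¹·Kᵀ·(x' − x̄) = [-26]
z = y + H·x̄ = [-26] + [24] = [-2]

z = [-2]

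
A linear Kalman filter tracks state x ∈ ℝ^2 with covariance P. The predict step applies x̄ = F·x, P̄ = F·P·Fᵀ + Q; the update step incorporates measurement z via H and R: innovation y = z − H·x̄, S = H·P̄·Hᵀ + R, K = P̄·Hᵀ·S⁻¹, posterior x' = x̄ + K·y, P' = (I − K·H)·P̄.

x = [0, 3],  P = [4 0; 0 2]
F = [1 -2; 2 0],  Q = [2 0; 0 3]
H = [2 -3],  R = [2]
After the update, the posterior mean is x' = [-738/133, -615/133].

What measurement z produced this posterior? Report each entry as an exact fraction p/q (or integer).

z = [3]

x̄ = F·x = [-6, 0]
P̄ = F·P·Fᵀ + Q = [14 8; 8 19]
S = H·P̄·Hᵀ + R = [133]
K = P̄·Hᵀ·S⁻¹ = [4/133; -41/133]
x' − x̄ = [60/133, -615/133] = K·y
y = (KᵀK)⁻¹·Kᵀ·(x' − x̄) = [15]
z = y + H·x̄ = [15] + [-12] = [3]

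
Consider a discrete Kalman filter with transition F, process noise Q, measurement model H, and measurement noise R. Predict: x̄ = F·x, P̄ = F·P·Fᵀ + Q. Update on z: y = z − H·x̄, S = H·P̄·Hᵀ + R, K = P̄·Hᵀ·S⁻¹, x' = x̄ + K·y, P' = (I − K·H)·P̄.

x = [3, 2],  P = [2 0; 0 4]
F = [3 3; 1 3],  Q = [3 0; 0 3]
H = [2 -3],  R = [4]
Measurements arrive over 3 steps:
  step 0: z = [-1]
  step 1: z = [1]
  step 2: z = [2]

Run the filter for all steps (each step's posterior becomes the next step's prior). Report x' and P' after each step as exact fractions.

step 0: x' = [1503/97, 1029/97], P' = [5385/97 3606/97; 3606/97 2456/97]
step 1: x' = [401901/9832, 131445/4916], P' = [6277791/9832 2074635/4916; 2074635/4916 686607/2458]
step 2: x' = [123669165/6953887, 77280360/6953887], P' = [7168827774/6953887 4736763504/6953887; 4736763504/6953887 3132612132/6953887]

step 0: x̄ = F·x = [15, 9]
step 0: P̄ = F·P·Fᵀ + Q = [57 42; 42 41]
step 0: y = z − H·x̄ = [-4]
step 0: S = H·P̄·Hᵀ + R = [97]
step 0: K = P̄·Hᵀ·S⁻¹ = [-12/97; -39/97]
step 0: x' = x̄ + K·y = [1503/97, 1029/97]
step 0: P' = (I − K·H)·P̄ = [5385/97 3606/97; 3606/97 2456/97]
step 1: x̄ = F·x = [7596/97, 4590/97]
step 1: P̄ = F·P·Fᵀ + Q = [135768/97 81531/97; 81531/97 49416/97]
step 1: y = z − H·x̄ = [-1325/97]
step 1: S = H·P̄·Hᵀ + R = [9832/97]
step 1: K = P̄·Hᵀ·S⁻¹ = [26943/9832; 7407/4916]
step 1: x' = x̄ + K·y = [401901/9832, 131445/4916]
step 1: P' = (I − K·H)·P̄ = [6277791/9832 2074635/4916; 2074635/4916 686607/2458]
step 2: x̄ = F·x = [1994373/9832, 1190571/9832]
step 2: P̄ = F·P·Fᵀ + Q = [155934327/9832 93342465/9832; 93342465/9832 55920759/9832]
step 2: y = z − H·x̄ = [-397369/9832]
step 2: S = H·P̄·Hᵀ + R = [6953887/9832]
step 2: K = P̄·Hᵀ·S⁻¹ = [31841259/6953887; 18922653/6953887]
step 2: x' = x̄ + K·y = [123669165/6953887, 77280360/6953887]
step 2: P' = (I − K·H)·P̄ = [7168827774/6953887 4736763504/6953887; 4736763504/6953887 3132612132/6953887]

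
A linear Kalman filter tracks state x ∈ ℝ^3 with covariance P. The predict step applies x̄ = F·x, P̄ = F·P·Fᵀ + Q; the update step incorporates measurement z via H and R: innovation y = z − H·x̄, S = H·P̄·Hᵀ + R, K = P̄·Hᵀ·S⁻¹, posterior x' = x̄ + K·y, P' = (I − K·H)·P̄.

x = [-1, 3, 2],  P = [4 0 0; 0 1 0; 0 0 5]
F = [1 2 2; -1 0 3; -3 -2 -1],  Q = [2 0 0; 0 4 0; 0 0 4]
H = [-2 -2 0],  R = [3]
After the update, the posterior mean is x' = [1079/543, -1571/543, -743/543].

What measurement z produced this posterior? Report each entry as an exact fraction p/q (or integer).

z = [2]

x̄ = F·x = [9, 7, -5]
P̄ = F·P·Fᵀ + Q = [30 26 -26; 26 53 -3; -26 -3 49]
S = H·P̄·Hᵀ + R = [543]
K = P̄·Hᵀ·S⁻¹ = [-112/543; -158/543; 58/543]
x' − x̄ = [-3808/543, -5372/543, 1972/543] = K·y
y = (KᵀK)⁻¹·Kᵀ·(x' − x̄) = [34]
z = y + H·x̄ = [34] + [-32] = [2]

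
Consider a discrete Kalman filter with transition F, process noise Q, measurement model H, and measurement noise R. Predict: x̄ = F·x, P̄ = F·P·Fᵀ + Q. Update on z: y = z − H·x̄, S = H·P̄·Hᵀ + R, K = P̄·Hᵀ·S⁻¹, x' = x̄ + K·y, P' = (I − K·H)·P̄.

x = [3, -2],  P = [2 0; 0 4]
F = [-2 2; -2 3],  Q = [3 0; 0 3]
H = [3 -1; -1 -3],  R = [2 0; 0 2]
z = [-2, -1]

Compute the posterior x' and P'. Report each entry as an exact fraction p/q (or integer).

x̄ = F·x = [-10, -12]
P̄ = F·P·Fᵀ + Q = [27 32; 32 47]
y = z − H·x̄ = [16, -47]
S = H·P̄·Hᵀ + R = [100 -196; -196 644]
K = P̄·Hᵀ·S⁻¹ = [133/464 -337/3248; -21/232 -481/1624]
x' = x̄ + K·y = [-1745/3248, 767/1624]
P' = (I − K·H)·P̄ = [313/1624 1/203; 1/203 159/812]

x' = [-1745/3248, 767/1624]
P' = [313/1624 1/203; 1/203 159/812]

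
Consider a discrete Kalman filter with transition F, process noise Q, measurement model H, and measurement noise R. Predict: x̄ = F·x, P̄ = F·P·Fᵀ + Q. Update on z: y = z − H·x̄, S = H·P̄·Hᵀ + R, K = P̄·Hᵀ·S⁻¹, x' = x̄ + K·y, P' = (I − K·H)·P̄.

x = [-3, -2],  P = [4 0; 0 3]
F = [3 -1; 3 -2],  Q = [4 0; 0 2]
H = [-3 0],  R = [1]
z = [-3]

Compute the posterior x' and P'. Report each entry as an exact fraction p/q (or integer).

x̄ = F·x = [-7, -5]
P̄ = F·P·Fᵀ + Q = [43 42; 42 50]
y = z − H·x̄ = [-24]
S = H·P̄·Hᵀ + R = [388]
K = P̄·Hᵀ·S⁻¹ = [-129/388; -63/194]
x' = x̄ + K·y = [95/97, 271/97]
P' = (I − K·H)·P̄ = [43/388 21/194; 21/194 881/97]

x' = [95/97, 271/97]
P' = [43/388 21/194; 21/194 881/97]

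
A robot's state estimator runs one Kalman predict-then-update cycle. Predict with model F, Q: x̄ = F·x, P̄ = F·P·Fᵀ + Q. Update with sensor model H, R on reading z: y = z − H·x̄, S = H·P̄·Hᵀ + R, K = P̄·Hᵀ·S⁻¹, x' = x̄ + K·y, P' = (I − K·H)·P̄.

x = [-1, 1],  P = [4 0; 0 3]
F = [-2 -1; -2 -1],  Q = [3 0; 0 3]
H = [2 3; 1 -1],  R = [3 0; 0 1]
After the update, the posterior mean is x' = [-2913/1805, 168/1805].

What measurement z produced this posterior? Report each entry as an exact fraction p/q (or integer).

z = [-3, -2]

x̄ = F·x = [1, 1]
P̄ = F·P·Fᵀ + Q = [22 19; 19 22]
S = H·P̄·Hᵀ + R = [517 -3; -3 7]
K = P̄·Hᵀ·S⁻¹ = [358/1805 927/1805; 719/3610 -1239/3610]
x' − x̄ = [-4718/1805, -1637/1805] = K·y
y = (KᵀK)⁻¹·Kᵀ·(x' − x̄) = [-8, -2]
z = y + H·x̄ = [-8, -2] + [5, 0] = [-3, -2]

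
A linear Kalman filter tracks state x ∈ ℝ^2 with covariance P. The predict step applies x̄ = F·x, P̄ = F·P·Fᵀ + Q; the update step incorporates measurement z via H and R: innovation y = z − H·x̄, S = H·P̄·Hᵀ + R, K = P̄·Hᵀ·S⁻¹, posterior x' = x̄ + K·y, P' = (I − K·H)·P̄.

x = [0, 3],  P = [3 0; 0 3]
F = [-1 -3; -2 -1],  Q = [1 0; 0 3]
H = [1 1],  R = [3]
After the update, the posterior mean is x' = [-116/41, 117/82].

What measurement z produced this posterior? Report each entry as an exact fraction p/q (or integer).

z = [-1]

x̄ = F·x = [-9, -3]
P̄ = F·P·Fᵀ + Q = [31 15; 15 18]
S = H·P̄·Hᵀ + R = [82]
K = P̄·Hᵀ·S⁻¹ = [23/41; 33/82]
x' − x̄ = [253/41, 363/82] = K·y
y = (KᵀK)⁻¹·Kᵀ·(x' − x̄) = [11]
z = y + H·x̄ = [11] + [-12] = [-1]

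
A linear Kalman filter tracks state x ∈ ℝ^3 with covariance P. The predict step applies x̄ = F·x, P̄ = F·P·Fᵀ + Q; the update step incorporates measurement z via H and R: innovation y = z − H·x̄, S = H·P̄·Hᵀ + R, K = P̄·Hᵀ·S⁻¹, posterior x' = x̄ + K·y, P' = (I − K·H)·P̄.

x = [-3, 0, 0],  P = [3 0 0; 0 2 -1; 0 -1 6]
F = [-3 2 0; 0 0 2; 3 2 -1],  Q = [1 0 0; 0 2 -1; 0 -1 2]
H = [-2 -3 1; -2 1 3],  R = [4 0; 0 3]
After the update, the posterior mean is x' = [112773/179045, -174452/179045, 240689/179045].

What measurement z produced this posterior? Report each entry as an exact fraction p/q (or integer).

z = [3, 2]

x̄ = F·x = [9, 0, -9]
P̄ = F·P·Fᵀ + Q = [36 -4 -17; -4 26 -17; -17 -17 47]
S = H·P̄·Hᵀ + R = [551 463; 463 714]
K = P̄·Hᵀ·S⁻¹ = [3823/179045 -34326/179045; -54247/179045 30914/179045; 21094/179045 25942/179045]
x' − x̄ = [-1498632/179045, -174452/179045, 1852094/179045] = K·y
y = (KᵀK)⁻¹·Kᵀ·(x' − x̄) = [30, 47]
z = y + H·x̄ = [30, 47] + [-27, -45] = [3, 2]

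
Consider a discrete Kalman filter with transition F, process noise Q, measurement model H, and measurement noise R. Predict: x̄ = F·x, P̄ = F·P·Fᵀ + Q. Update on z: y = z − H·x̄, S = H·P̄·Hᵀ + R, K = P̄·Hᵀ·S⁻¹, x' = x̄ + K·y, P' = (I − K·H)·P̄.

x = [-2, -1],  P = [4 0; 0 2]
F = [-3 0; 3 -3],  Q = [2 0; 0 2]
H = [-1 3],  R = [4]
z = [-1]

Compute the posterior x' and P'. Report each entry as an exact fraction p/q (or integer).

x̄ = F·x = [6, -3]
P̄ = F·P·Fᵀ + Q = [38 -36; -36 56]
y = z − H·x̄ = [14]
S = H·P̄·Hᵀ + R = [762]
K = P̄·Hᵀ·S⁻¹ = [-73/381; 34/127]
x' = x̄ + K·y = [1264/381, 95/127]
P' = (I − K·H)·P̄ = [3820/381 392/127; 392/127 176/127]

x' = [1264/381, 95/127]
P' = [3820/381 392/127; 392/127 176/127]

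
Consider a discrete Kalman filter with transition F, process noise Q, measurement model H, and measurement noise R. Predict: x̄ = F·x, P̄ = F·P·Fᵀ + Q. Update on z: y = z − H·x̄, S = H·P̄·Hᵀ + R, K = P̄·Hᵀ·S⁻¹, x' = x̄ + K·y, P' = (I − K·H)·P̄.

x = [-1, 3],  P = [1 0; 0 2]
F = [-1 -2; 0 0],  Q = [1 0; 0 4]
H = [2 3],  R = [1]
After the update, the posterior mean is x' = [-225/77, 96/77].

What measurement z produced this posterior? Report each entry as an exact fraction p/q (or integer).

x̄ = F·x = [-5, 0]
P̄ = F·P·Fᵀ + Q = [10 0; 0 4]
S = H·P̄·Hᵀ + R = [77]
K = P̄·Hᵀ·S⁻¹ = [20/77; 12/77]
x' − x̄ = [160/77, 96/77] = K·y
y = (KᵀK)⁻¹·Kᵀ·(x' − x̄) = [8]
z = y + H·x̄ = [8] + [-10] = [-2]

z = [-2]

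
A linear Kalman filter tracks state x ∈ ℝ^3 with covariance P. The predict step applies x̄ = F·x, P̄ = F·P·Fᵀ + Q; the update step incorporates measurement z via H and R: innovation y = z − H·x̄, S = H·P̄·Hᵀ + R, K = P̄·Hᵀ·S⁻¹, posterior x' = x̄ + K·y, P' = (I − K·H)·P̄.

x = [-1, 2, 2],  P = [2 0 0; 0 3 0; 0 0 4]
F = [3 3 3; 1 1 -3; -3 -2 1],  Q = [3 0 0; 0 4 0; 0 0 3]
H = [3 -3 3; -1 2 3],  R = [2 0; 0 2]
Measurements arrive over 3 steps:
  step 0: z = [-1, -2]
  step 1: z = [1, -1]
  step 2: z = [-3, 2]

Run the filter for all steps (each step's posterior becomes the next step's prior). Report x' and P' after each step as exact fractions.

step 0: x' = [839052/403793, 585677/403793, -381808/403793], P' = [5844117/807586 2276931/403793 -1262337/807586; 2276931/403793 1837458/403793 -482133/403793; -1262337/807586 -482133/403793 364057/807586]
step 1: x' = [1497529207/6195297290, -304134749/1858589187, -787464437/6195297290], P' = [19577306852/3097648645 9130668028/1858589187 -4311771507/3097648645; 9130668028/1858589187 22154765368/5575767561 -655526108/619529729; -4311771507/3097648645 -655526108/619529729 1299158962/3097648645]
step 2: x' = [-3287233948327461/3369716756209910, 72796855894664/336971675620991, 655954301591577/3369716756209910], P' = [10612900450096923/1684858378104955 1649972943111966/336971675620991 -2337205696005186/1684858378104955; 1649972943111966/336971675620991 1334719639043692/336971675620991 -355314655096622/336971675620991; -2337205696005186/1684858378104955 -355314655096622/336971675620991 704814554611387/1684858378104955]

step 0: x̄ = F·x = [9, -5, 1]
step 0: P̄ = F·P·Fᵀ + Q = [84 -21 -24; -21 45 -24; -24 -24 37]
step 0: y = z − H·x̄ = [-46, 14]
step 0: S = H·P̄·Hᵀ + R = [1874 -450; -450 539]
step 0: K = P̄·Hᵀ·S⁻¹ = [41877/807586 -130851/403793; -63990/403793 -24207/403793; 98979/807586 106494/403793]
step 0: x' = x̄ + K·y = [839052/403793, 585677/403793, -381808/403793]
step 0: P' = (I − K·H)·P̄ = [5844117/807586 2276931/403793 -1262337/807586; 2276931/403793 1837458/403793 -482133/403793; -1262337/807586 -482133/403793 364057/807586]
step 1: x̄ = F·x = [3128763/403793, 2570153/403793, -4070318/403793]
step 1: P̄ = F·P·Fᵀ + Q = [66630615/403793 32981688/403793 -65697744/403793; 32981688/403793 19246616/403793 -34058448/403793; -65697744/403793 -34058448/403793 68080481/403793]
step 1: y = z − H·x̄ = [10938917/403793, 9795618/403793]
step 1: S = H·P̄·Hᵀ + R = [223249282/403793 302176860/403793; 302176860/403793 610707330/403793]
step 1: K = P̄·Hᵀ·S⁻¹ = [28653179/1239059458 -6231183839/18585891870; -331248128/1858589187 -390839132/5575767561; 159010797/1239059458 1653987313/6195297290]
step 1: x' = x̄ + K·y = [1497529207/6195297290, -304134749/1858589187, -787464437/6195297290]
step 1: P' = (I − K·H)·P̄ = [19577306852/3097648645 9130668028/1858589187 -4311771507/3097648645; 9130668028/1858589187 22154765368/5575767561 -655526108/619529729; -4311771507/3097648645 -655526108/619529729 1299158962/3097648645]
step 2: x̄ = F·x = [-13016474/88504247, 4269210032/9292945935, -375286969/714841995]
step 2: P̄ = F·P·Fᵀ + Q = [12721879117/88504247 18926330692/265512741 -2892597908/20424057; 18926330692/265512741 1187464567028/27878837805 -158812499416/2144525985; -2892597908/20424057 -158812499416/2144525985 316810516331/2144525985]
step 2: y = z − H·x̄ = [1221724464/3097648645, 23316933827/9292945935]
step 2: S = H·P̄·Hᵀ + R = [1577391749132/3097648645 2034284484182/3097648645; 2034284484182/3097648645 36846406343288/27878837805]
step 2: K = P̄·Hᵀ·S⁻¹ = [77490115595721/3369716756209910 -1124788106992821/3369716756209910; -60092026542522/336971675620991 -23238815157224/336971675620991; 432546402267933/3369716756209910 898502808873127/3369716756209910]
step 2: x' = x̄ + K·y = [-3287233948327461/3369716756209910, 72796855894664/336971675620991, 655954301591577/3369716756209910]
step 2: P' = (I − K·H)·P̄ = [10612900450096923/1684858378104955 1649972943111966/336971675620991 -2337205696005186/1684858378104955; 1649972943111966/336971675620991 1334719639043692/336971675620991 -355314655096622/336971675620991; -2337205696005186/1684858378104955 -355314655096622/336971675620991 704814554611387/1684858378104955]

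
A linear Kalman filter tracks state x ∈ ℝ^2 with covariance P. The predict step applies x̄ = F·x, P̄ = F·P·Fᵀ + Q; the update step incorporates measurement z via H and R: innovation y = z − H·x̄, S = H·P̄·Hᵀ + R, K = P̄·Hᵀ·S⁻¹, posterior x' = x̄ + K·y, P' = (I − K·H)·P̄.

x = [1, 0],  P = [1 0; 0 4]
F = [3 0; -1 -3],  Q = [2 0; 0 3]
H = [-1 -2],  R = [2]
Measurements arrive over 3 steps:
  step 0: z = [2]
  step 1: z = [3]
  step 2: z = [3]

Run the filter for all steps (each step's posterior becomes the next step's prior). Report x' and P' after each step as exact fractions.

step 0: x̄ = F·x = [3, -1]
step 0: P̄ = F·P·Fᵀ + Q = [11 -3; -3 40]
step 0: y = z − H·x̄ = [3]
step 0: S = H·P̄·Hᵀ + R = [161]
step 0: K = P̄·Hᵀ·S⁻¹ = [-5/161; -11/23]
step 0: x' = x̄ + K·y = [468/161, -56/23]
step 0: P' = (I − K·H)·P̄ = [1746/161 -124/23; -124/23 73/23]
step 1: x̄ = F·x = [1404/161, 708/161]
step 1: P̄ = F·P·Fᵀ + Q = [16036/161 2574/161; 2574/161 1620/161]
step 1: y = z − H·x̄ = [3303/161]
step 1: S = H·P̄·Hᵀ + R = [33134/161]
step 1: K = P̄·Hᵀ·S⁻¹ = [-10592/16567; -2907/16567]
step 1: x' = x̄ + K·y = [-72828/16567, 13215/16567]
step 1: P' = (I − K·H)·P̄ = [256444/16567 -117630/16567; -117630/16567 61722/16567]
step 2: x̄ = F·x = [-218484/16567, 33183/16567]
step 2: P̄ = F·P·Fᵀ + Q = [2341130/16567 289338/16567; 289338/16567 155863/16567]
step 2: y = z − H·x̄ = [-102417/16567]
step 2: S = H·P̄·Hᵀ + R = [4155068/16567]
step 2: K = P̄·Hᵀ·S⁻¹ = [-1459903/2077534; -150266/1038767]
step 2: x' = x̄ + K·y = [-18373215/2077534, 3009549/1038767]
step 2: P' = (I − K·H)·P̄ = [18142803/1038767 -8341450/1038767; -8341450/1038767 4320991/1038767]

step 0: x' = [468/161, -56/23], P' = [1746/161 -124/23; -124/23 73/23]
step 1: x' = [-72828/16567, 13215/16567], P' = [256444/16567 -117630/16567; -117630/16567 61722/16567]
step 2: x' = [-18373215/2077534, 3009549/1038767], P' = [18142803/1038767 -8341450/1038767; -8341450/1038767 4320991/1038767]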